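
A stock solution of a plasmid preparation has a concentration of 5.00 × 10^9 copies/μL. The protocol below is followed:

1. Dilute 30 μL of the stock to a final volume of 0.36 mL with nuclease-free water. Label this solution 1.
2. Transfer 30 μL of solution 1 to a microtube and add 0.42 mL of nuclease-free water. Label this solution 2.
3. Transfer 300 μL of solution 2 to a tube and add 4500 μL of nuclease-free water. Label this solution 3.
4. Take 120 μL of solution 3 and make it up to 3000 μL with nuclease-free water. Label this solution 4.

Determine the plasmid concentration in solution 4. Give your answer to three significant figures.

6.94 × 10^4 copies/μL

Step 1: 30 μL brought to 0.36 mL → factor 360/30 = 12
Step 2: 30 μL + 0.42 mL = 450 μL total → factor 450/30 = 15
Step 3: 300 μL + 4500 μL = 4800 μL total → factor 4800/300 = 16
Step 4: 120 μL brought to 3000 μL → factor 3000/120 = 25
Overall dilution factor = 12 × 15 × 16 × 25 = 72000
Final = 5.00 × 10^9 copies/μL / 72000 = 6.94 × 10^4 copies/μL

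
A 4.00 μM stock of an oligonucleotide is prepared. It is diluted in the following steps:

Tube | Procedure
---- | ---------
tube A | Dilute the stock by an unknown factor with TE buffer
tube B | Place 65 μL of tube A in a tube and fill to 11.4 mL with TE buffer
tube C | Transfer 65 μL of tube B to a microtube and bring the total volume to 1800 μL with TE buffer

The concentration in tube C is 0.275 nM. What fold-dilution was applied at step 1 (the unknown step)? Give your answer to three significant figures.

2.99-fold

Step 1: unknown factor x
Step 2: 65 μL brought to 11.4 mL → factor 11400/65 = 175.38
Step 3: 65 μL brought to 1800 μL → factor 1800/65 = 27.692
Product of known-step factors = 4856.8
Overall factor = 4.00 μM / (0.275 nM) = 14545
x = 14545 / 4856.8 = 2.99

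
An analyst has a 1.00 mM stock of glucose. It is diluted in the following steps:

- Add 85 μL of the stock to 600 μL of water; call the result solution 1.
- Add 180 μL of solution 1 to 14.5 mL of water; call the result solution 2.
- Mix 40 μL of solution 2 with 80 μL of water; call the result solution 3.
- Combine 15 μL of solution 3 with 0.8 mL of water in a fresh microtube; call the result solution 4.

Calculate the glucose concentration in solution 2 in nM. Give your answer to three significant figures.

1.52 × 10^3 nM

Step 1: 85 μL + 600 μL = 685 μL total → factor 685/85 = 8.0588
Step 2: 180 μL + 14.5 mL = 14680 μL total → factor 14680/180 = 81.556
Dilution factor through solution 2 = 8.0588 × 81.556 = 657.24
[solution 2] = 1.00 mM / 657.24 = 0.001522 mM = 1.52 × 10^3 nM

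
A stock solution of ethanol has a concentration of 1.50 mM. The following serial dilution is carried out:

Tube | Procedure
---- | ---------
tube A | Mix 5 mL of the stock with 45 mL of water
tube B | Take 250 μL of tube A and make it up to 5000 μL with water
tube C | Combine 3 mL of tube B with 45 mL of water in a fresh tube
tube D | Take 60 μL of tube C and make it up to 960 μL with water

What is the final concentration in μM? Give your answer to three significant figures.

Step 1: 5 mL + 45 mL = 50 mL total → factor 50/5 = 10
Step 2: 250 μL brought to 5000 μL → factor 5000/250 = 20
Step 3: 3 mL + 45 mL = 48 mL total → factor 48/3 = 16
Step 4: 60 μL brought to 960 μL → factor 960/60 = 16
Overall dilution factor = 10 × 20 × 16 × 16 = 51200
Final = 1.50 mM / 51200 = 2.930 × 10^-5 mM = 0.0293 μM

0.0293 μM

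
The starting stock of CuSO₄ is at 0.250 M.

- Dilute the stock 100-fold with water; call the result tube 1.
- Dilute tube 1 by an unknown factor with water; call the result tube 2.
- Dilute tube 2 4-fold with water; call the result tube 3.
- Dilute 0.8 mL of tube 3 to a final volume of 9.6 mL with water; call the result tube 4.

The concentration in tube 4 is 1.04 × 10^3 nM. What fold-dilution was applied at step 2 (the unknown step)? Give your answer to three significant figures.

50.1-fold

Step 1: 100-fold → factor 100
Step 2: unknown factor x
Step 3: 4-fold → factor 4
Step 4: 0.8 mL brought to 9.6 mL → factor 9.6/0.8 = 12
Product of known-step factors = 4800
Overall factor = 0.250 M / (1.04 × 10^3 nM) = 2.4038 × 10^5
x = 2.4038 × 10^5 / 4800 = 50.1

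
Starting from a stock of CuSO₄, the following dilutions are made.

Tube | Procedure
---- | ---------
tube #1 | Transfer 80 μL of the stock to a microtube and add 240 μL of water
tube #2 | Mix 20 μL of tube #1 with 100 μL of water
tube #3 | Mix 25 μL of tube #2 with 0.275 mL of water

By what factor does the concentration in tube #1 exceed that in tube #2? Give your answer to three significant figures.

6.00

Step 1: 80 μL + 240 μL = 320 μL total → factor 320/80 = 4
Step 2: 20 μL + 100 μL = 120 μL total → factor 120/20 = 6
Dilution factor to tube #1 = 4; to tube #2 = 24
[tube #1]/[tube #2] = (factor to tube #2)/(factor to tube #1) = 24/4 = 6.00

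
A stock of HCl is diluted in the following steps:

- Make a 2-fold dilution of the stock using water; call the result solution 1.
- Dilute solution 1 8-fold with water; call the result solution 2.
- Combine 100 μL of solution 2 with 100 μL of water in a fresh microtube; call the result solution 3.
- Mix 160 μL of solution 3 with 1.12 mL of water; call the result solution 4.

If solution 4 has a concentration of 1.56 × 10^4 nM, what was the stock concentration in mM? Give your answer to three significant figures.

3.99 mM

Step 1: 2-fold → factor 2
Step 2: 8-fold → factor 8
Step 3: 100 μL + 100 μL = 200 μL total → factor 200/100 = 2
Step 4: 160 μL + 1.12 mL = 1280 μL total → factor 1280/160 = 8
Overall dilution factor = 2 × 8 × 2 × 8 = 256
Stock = 1.56 × 10^4 nM × 256 = 3.994 × 10^6 nM = 3.99 mM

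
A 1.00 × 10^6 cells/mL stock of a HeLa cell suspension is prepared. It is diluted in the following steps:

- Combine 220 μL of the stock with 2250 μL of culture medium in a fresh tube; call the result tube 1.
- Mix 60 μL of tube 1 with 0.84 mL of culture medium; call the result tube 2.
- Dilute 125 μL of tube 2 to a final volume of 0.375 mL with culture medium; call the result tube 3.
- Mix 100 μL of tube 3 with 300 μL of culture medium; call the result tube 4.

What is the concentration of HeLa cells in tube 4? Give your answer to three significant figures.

Step 1: 220 μL + 2250 μL = 2470 μL total → factor 2470/220 = 11.227
Step 2: 60 μL + 0.84 mL = 900 μL total → factor 900/60 = 15
Step 3: 125 μL brought to 0.375 mL → factor 375/125 = 3
Step 4: 100 μL + 300 μL = 400 μL total → factor 400/100 = 4
Overall dilution factor = 11.227 × 15 × 3 × 4 = 2020.9
Final = 1.00 × 10^6 cells/mL / 2020.9 = 495 cells/mL

495 cells/mL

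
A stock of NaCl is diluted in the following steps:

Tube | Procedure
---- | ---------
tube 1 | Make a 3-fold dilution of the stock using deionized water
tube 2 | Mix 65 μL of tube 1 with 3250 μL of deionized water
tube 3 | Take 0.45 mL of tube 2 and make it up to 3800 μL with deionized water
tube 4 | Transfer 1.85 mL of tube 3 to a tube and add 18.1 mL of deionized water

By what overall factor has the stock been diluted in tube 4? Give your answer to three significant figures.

1.39 × 10^4

Step 1: 3-fold → factor 3
Step 2: 65 μL + 3250 μL = 3315 μL total → factor 3315/65 = 51
Step 3: 0.45 mL brought to 3800 μL → factor 3.8/0.45 = 8.4444
Step 4: 1.85 mL + 18.1 mL = 19.95 mL total → factor 19.95/1.85 = 10.784
Overall dilution factor = 3 × 51 × 8.4444 × 10.784 = 13933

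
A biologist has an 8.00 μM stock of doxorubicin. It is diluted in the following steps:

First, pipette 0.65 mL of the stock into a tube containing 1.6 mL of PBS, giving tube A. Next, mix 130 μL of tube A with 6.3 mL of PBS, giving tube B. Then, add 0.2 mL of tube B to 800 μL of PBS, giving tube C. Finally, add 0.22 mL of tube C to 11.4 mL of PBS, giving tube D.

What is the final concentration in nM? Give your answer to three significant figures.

0.177 nM

Step 1: 0.65 mL + 1.6 mL = 2.25 mL total → factor 2.25/0.65 = 3.4615
Step 2: 130 μL + 6.3 mL = 6430 μL total → factor 6430/130 = 49.462
Step 3: 0.2 mL + 800 μL = 1 mL total → factor 1/0.2 = 5
Step 4: 0.22 mL + 11.4 mL = 11.62 mL total → factor 11.62/0.22 = 52.818
Overall dilution factor = 3.4615 × 49.462 × 5 × 52.818 = 45216
Final = 8.00 μM / 45216 = 0.0001769 μM = 0.177 nM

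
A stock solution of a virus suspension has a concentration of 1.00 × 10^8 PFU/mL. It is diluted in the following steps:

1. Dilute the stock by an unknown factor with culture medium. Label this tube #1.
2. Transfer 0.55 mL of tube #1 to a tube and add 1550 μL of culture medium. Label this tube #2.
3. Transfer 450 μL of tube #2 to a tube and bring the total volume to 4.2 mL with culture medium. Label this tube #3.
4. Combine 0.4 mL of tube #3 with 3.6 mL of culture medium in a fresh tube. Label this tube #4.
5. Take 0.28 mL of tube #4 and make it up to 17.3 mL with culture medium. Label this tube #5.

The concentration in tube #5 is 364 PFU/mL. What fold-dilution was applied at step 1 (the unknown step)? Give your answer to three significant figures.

12.5-fold

Step 1: unknown factor x
Step 2: 0.55 mL + 1550 μL = 2.1 mL total → factor 2.1/0.55 = 3.8182
Step 3: 450 μL brought to 4.2 mL → factor 4200/450 = 9.3333
Step 4: 0.4 mL + 3.6 mL = 4 mL total → factor 4/0.4 = 10
Step 5: 0.28 mL brought to 17.3 mL → factor 17.3/0.28 = 61.786
Product of known-step factors = 22018
Overall factor = 1.00 × 10^8 PFU/mL / (364 PFU/mL) = 2.7473 × 10^5
x = 2.7473 × 10^5 / 22018 = 12.5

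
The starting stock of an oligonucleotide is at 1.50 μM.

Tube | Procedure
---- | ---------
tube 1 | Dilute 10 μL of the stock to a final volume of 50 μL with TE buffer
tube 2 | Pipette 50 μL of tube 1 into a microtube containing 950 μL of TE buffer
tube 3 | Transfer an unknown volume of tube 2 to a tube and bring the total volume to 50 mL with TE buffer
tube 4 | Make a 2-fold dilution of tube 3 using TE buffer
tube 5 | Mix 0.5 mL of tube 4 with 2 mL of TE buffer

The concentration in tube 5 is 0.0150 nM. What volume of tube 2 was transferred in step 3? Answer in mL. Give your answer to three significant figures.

Step 1: 10 μL brought to 50 μL → factor 50/10 = 5
Step 2: 50 μL + 950 μL = 1000 μL total → factor 1000/50 = 20
Step 3: v brought to 50 mL → factor = 50 mL/v
Step 4: 2-fold → factor 2
Step 5: 0.5 mL + 2 mL = 2.5 mL total → factor 2.5/0.5 = 5
Product of known-step factors = 1000
Overall factor = 1.50 μM / (0.0150 nM) = 1 × 10^5
Step-3 factor = 1 × 10^5 / 1000 = 100
v = 50 mL / 100 = 0.500 mL

0.500 mL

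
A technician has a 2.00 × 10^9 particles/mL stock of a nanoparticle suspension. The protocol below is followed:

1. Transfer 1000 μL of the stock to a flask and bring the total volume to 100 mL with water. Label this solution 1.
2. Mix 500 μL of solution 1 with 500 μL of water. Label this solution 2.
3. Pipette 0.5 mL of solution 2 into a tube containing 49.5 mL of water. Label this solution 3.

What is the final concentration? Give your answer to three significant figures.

Step 1: 1000 μL brought to 100 mL → factor 1 × 10^5/1000 = 100
Step 2: 500 μL + 500 μL = 1000 μL total → factor 1000/500 = 2
Step 3: 0.5 mL + 49.5 mL = 50 mL total → factor 50/0.5 = 100
Overall dilution factor = 100 × 2 × 100 = 20000
Final = 2.00 × 10^9 particles/mL / 20000 = 1.00 × 10^5 particles/mL

1.00 × 10^5 particles/mL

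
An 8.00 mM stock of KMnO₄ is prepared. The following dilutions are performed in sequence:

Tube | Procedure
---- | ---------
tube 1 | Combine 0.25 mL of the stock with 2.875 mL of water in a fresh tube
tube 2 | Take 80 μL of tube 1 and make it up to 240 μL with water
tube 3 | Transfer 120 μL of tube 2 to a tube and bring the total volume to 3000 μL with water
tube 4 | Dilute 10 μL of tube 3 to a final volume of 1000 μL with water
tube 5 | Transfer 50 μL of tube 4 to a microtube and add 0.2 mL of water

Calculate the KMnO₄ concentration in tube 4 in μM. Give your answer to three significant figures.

Step 1: 0.25 mL + 2.875 mL = 3.125 mL total → factor 3.125/0.25 = 12.5
Step 2: 80 μL brought to 240 μL → factor 240/80 = 3
Step 3: 120 μL brought to 3000 μL → factor 3000/120 = 25
Step 4: 10 μL brought to 1000 μL → factor 1000/10 = 100
Dilution factor through tube 4 = 12.5 × 3 × 25 × 100 = 93750
[tube 4] = 8.00 mM / 93750 = 8.533 × 10^-5 mM = 0.0853 μM

0.0853 μM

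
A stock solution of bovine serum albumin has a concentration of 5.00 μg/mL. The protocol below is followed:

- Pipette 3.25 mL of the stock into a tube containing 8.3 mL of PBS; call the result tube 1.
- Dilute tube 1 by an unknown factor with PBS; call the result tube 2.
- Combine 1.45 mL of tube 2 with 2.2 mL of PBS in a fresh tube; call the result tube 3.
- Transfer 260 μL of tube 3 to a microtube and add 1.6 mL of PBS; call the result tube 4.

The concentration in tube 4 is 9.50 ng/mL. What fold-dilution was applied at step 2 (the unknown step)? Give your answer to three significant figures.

Step 1: 3.25 mL + 8.3 mL = 11.55 mL total → factor 11.55/3.25 = 3.5538
Step 2: unknown factor x
Step 3: 1.45 mL + 2.2 mL = 3.65 mL total → factor 3.65/1.45 = 2.5172
Step 4: 260 μL + 1.6 mL = 1860 μL total → factor 1860/260 = 7.1538
Product of known-step factors = 63.998
Overall factor = 5.00 μg/mL / (9.50 ng/mL) = 526.32
x = 526.32 / 63.998 = 8.22

8.22-fold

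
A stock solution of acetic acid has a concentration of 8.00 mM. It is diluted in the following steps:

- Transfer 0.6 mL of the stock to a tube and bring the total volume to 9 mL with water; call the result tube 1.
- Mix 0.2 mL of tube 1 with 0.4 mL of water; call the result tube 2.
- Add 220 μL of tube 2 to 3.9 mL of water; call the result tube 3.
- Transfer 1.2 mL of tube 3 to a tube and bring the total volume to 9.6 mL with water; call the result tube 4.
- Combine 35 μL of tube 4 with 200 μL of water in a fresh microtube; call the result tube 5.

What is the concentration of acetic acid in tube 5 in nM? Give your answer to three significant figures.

Step 1: 0.6 mL brought to 9 mL → factor 9/0.6 = 15
Step 2: 0.2 mL + 0.4 mL = 0.6 mL total → factor 0.6/0.2 = 3
Step 3: 220 μL + 3.9 mL = 4120 μL total → factor 4120/220 = 18.727
Step 4: 1.2 mL brought to 9.6 mL → factor 9.6/1.2 = 8
Step 5: 35 μL + 200 μL = 235 μL total → factor 235/35 = 6.7143
Overall dilution factor = 15 × 3 × 18.727 × 8 × 6.7143 = 45266
Final = 8.00 mM / 45266 = 0.0001767 mM = 177 nM

177 nM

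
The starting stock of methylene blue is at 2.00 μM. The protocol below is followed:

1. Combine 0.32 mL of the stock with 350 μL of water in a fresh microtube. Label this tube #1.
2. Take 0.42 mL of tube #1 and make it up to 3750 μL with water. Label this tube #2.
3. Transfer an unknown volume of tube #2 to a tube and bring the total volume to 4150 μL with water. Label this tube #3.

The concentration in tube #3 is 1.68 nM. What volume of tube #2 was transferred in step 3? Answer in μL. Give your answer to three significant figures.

65.2 μL

Step 1: 0.32 mL + 350 μL = 0.67 mL total → factor 0.67/0.32 = 2.0938
Step 2: 0.42 mL brought to 3750 μL → factor 3.75/0.42 = 8.9286
Step 3: v brought to 4150 μL → factor = 4150 μL/v
Product of known-step factors = 18.694
Overall factor = 2.00 μM / (1.68 nM) = 1190.5
Step-3 factor = 1190.5 / 18.694 = 63.682
v = 4150 μL / 63.682 = 65.2 μL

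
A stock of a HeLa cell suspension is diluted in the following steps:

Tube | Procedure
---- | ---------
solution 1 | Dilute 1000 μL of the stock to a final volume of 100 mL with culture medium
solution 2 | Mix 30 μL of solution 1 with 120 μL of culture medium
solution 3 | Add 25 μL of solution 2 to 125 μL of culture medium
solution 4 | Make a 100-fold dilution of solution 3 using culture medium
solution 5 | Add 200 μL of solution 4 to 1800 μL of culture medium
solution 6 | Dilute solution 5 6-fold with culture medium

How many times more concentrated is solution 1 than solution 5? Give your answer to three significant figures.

3.00 × 10^4

Step 1: 1000 μL brought to 100 mL → factor 1 × 10^5/1000 = 100
Step 2: 30 μL + 120 μL = 150 μL total → factor 150/30 = 5
Step 3: 25 μL + 125 μL = 150 μL total → factor 150/25 = 6
Step 4: 100-fold → factor 100
Step 5: 200 μL + 1800 μL = 2000 μL total → factor 2000/200 = 10
Dilution factor to solution 1 = 100; to solution 5 = 3 × 10^6
[solution 1]/[solution 5] = (factor to solution 5)/(factor to solution 1) = 3 × 10^6/100 = 3.00 × 10^4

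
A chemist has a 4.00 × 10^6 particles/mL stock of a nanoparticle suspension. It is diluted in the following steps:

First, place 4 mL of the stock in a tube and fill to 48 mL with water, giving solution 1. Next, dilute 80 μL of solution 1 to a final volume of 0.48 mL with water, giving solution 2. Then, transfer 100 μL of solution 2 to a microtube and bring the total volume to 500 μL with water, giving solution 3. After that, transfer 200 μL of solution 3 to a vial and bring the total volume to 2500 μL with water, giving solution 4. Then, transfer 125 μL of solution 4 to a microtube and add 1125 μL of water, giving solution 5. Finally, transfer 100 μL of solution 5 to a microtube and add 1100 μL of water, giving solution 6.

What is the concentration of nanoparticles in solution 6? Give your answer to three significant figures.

7.41 particles/mL

Step 1: 4 mL brought to 48 mL → factor 48/4 = 12
Step 2: 80 μL brought to 0.48 mL → factor 480/80 = 6
Step 3: 100 μL brought to 500 μL → factor 500/100 = 5
Step 4: 200 μL brought to 2500 μL → factor 2500/200 = 12.5
Step 5: 125 μL + 1125 μL = 1250 μL total → factor 1250/125 = 10
Step 6: 100 μL + 1100 μL = 1200 μL total → factor 1200/100 = 12
Overall dilution factor = 12 × 6 × 5 × 12.5 × 10 × 12 = 5.4 × 10^5
Final = 4.00 × 10^6 particles/mL / 5.4 × 10^5 = 7.41 particles/mL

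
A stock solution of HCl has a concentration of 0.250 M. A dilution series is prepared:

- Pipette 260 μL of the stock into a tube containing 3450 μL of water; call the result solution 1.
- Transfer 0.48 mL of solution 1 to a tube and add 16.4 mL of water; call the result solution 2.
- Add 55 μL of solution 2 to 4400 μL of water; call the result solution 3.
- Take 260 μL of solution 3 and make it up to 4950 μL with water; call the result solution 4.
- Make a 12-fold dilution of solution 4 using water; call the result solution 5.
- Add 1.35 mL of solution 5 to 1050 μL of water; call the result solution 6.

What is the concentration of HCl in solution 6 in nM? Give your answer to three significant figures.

15.1 nM

Step 1: 260 μL + 3450 μL = 3710 μL total → factor 3710/260 = 14.269
Step 2: 0.48 mL + 16.4 mL = 16.88 mL total → factor 16.88/0.48 = 35.167
Step 3: 55 μL + 4400 μL = 4455 μL total → factor 4455/55 = 81
Step 4: 260 μL brought to 4950 μL → factor 4950/260 = 19.038
Step 5: 12-fold → factor 12
Step 6: 1.35 mL + 1050 μL = 2.4 mL total → factor 2.4/1.35 = 1.7778
Overall dilution factor = 14.269 × 35.167 × 81 × 19.038 × 12 × 1.7778 = 1.6508 × 10^7
Final = 0.250 M / 1.6508 × 10^7 = 1.514 × 10^-8 M = 15.1 nM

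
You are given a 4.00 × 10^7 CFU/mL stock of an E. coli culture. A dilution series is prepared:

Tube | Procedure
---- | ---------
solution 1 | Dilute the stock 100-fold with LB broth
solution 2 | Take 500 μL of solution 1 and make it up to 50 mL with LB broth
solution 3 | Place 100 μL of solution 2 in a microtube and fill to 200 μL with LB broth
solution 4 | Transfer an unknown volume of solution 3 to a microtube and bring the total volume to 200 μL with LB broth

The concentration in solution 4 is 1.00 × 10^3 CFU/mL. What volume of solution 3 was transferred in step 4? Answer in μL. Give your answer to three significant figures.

100 μL

Step 1: 100-fold → factor 100
Step 2: 500 μL brought to 50 mL → factor 50000/500 = 100
Step 3: 100 μL brought to 200 μL → factor 200/100 = 2
Step 4: v brought to 200 μL → factor = 200 μL/v
Product of known-step factors = 20000
Overall factor = 4.00 × 10^7 CFU/mL / (1.00 × 10^3 CFU/mL) = 40000
Step-4 factor = 40000 / 20000 = 2
v = 200 μL / 2 = 100 μL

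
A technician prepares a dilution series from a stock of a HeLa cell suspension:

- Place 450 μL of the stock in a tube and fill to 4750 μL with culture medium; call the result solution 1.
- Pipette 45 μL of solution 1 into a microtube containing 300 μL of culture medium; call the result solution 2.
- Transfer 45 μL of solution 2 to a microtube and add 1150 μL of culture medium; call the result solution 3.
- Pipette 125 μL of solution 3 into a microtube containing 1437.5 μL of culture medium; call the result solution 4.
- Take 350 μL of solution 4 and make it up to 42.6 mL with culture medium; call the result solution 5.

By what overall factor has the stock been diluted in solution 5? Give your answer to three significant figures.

Step 1: 450 μL brought to 4750 μL → factor 4750/450 = 10.556
Step 2: 45 μL + 300 μL = 345 μL total → factor 345/45 = 7.6667
Step 3: 45 μL + 1150 μL = 1195 μL total → factor 1195/45 = 26.556
Step 4: 125 μL + 1437.5 μL = 1562.5 μL total → factor 1562.5/125 = 12.5
Step 5: 350 μL brought to 42.6 mL → factor 42600/350 = 121.71
Overall dilution factor = 10.556 × 7.6667 × 26.556 × 12.5 × 121.71 = 3.2696 × 10^6

3.27 × 10^6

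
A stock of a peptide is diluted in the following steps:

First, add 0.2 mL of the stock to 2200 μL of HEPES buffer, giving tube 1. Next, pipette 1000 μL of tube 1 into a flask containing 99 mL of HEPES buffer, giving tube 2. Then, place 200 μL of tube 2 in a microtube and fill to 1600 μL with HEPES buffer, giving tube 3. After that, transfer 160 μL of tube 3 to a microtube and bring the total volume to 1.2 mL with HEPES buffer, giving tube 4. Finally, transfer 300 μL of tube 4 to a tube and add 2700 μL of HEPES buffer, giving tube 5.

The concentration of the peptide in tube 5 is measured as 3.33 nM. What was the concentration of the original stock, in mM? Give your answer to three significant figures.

Step 1: 0.2 mL + 2200 μL = 2.4 mL total → factor 2.4/0.2 = 12
Step 2: 1000 μL + 99 mL = 1 × 10^5 μL total → factor 1 × 10^5/1000 = 100
Step 3: 200 μL brought to 1600 μL → factor 1600/200 = 8
Step 4: 160 μL brought to 1.2 mL → factor 1200/160 = 7.5
Step 5: 300 μL + 2700 μL = 3000 μL total → factor 3000/300 = 10
Overall dilution factor = 12 × 100 × 8 × 7.5 × 10 = 7.2 × 10^5
Stock = 3.33 nM × 7.2 × 10^5 = 2.398 × 10^6 nM = 2.40 mM

2.40 mM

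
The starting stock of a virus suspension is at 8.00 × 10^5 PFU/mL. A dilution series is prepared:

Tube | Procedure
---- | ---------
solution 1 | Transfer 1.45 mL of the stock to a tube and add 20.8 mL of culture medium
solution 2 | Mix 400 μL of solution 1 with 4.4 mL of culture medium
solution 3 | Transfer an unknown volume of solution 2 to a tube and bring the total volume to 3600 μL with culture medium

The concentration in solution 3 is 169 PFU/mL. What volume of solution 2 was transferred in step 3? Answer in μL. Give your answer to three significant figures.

140 μL

Step 1: 1.45 mL + 20.8 mL = 22.25 mL total → factor 22.25/1.45 = 15.345
Step 2: 400 μL + 4.4 mL = 4800 μL total → factor 4800/400 = 12
Step 3: v brought to 3600 μL → factor = 3600 μL/v
Product of known-step factors = 184.14
Overall factor = 8.00 × 10^5 PFU/mL / (169 PFU/mL) = 4733.7
Step-3 factor = 4733.7 / 184.14 = 25.708
v = 3600 μL / 25.708 = 140 μL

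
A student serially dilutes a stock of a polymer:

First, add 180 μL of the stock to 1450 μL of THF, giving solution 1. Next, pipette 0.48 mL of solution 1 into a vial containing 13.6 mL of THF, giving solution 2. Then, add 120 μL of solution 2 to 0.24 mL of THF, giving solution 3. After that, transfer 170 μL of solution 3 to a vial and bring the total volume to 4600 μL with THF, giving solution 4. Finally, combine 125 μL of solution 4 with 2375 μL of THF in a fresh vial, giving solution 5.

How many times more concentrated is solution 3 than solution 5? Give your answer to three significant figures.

541

Step 1: 180 μL + 1450 μL = 1630 μL total → factor 1630/180 = 9.0556
Step 2: 0.48 mL + 13.6 mL = 14.08 mL total → factor 14.08/0.48 = 29.333
Step 3: 120 μL + 0.24 mL = 360 μL total → factor 360/120 = 3
Step 4: 170 μL brought to 4600 μL → factor 4600/170 = 27.059
Step 5: 125 μL + 2375 μL = 2500 μL total → factor 2500/125 = 20
Dilution factor to solution 3 = 796.89; to solution 5 = 4.3126 × 10^5
[solution 3]/[solution 5] = (factor to solution 5)/(factor to solution 3) = 4.3126 × 10^5/796.89 = 541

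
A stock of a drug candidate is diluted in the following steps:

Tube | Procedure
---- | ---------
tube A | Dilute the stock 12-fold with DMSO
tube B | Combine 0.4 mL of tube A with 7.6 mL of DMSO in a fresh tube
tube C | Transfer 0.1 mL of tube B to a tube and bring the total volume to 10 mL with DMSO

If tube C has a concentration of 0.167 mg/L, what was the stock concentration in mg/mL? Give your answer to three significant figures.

4.01 mg/mL

Step 1: 12-fold → factor 12
Step 2: 0.4 mL + 7.6 mL = 8 mL total → factor 8/0.4 = 20
Step 3: 0.1 mL brought to 10 mL → factor 10/0.1 = 100
Overall dilution factor = 12 × 20 × 100 = 24000
Stock = 0.167 mg/L × 24000 = 4008 mg/L = 4.01 mg/mL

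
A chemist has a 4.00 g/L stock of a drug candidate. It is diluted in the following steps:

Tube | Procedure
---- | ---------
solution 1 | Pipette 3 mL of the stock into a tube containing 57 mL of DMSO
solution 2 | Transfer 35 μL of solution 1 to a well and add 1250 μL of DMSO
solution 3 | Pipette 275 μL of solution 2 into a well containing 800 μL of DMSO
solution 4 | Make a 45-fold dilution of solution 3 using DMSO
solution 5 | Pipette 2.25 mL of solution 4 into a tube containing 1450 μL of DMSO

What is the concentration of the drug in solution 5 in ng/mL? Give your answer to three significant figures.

18.8 ng/mL

Step 1: 3 mL + 57 mL = 60 mL total → factor 60/3 = 20
Step 2: 35 μL + 1250 μL = 1285 μL total → factor 1285/35 = 36.714
Step 3: 275 μL + 800 μL = 1075 μL total → factor 1075/275 = 3.9091
Step 4: 45-fold → factor 45
Step 5: 2.25 mL + 1450 μL = 3.7 mL total → factor 3.7/2.25 = 1.6444
Overall dilution factor = 20 × 36.714 × 3.9091 × 45 × 1.6444 = 2.1241 × 10^5
Final = 4.00 g/L / 2.1241 × 10^5 = 1.883 × 10^-5 g/L = 18.8 ng/mL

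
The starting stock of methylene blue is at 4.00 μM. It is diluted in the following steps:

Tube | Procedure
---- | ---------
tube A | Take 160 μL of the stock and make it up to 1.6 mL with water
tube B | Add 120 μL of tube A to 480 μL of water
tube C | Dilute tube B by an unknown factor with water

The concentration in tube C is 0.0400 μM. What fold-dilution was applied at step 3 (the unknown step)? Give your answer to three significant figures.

2.00-fold

Step 1: 160 μL brought to 1.6 mL → factor 1600/160 = 10
Step 2: 120 μL + 480 μL = 600 μL total → factor 600/120 = 5
Step 3: unknown factor x
Product of known-step factors = 50
Overall factor = 4.00 μM / (0.0400 μM) = 100
x = 100 / 50 = 2.00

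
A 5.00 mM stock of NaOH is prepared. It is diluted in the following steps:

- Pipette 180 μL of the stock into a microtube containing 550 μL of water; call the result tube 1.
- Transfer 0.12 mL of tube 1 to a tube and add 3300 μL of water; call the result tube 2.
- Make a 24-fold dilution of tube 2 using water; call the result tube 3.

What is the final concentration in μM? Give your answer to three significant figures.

1.80 μM

Step 1: 180 μL + 550 μL = 730 μL total → factor 730/180 = 4.0556
Step 2: 0.12 mL + 3300 μL = 3.42 mL total → factor 3.42/0.12 = 28.5
Step 3: 24-fold → factor 24
Overall dilution factor = 4.0556 × 28.5 × 24 = 2774
Final = 5.00 mM / 2774 = 0.001802 mM = 1.80 μM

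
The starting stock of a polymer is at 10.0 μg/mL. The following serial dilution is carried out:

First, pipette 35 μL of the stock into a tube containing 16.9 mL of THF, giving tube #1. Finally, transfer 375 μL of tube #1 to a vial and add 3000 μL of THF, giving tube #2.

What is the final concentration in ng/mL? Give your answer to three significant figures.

2.30 ng/mL

Step 1: 35 μL + 16.9 mL = 16935 μL total → factor 16935/35 = 483.86
Step 2: 375 μL + 3000 μL = 3375 μL total → factor 3375/375 = 9
Overall dilution factor = 483.86 × 9 = 4354.7
Final = 10.0 μg/mL / 4354.7 = 0.002296 μg/mL = 2.30 ng/mL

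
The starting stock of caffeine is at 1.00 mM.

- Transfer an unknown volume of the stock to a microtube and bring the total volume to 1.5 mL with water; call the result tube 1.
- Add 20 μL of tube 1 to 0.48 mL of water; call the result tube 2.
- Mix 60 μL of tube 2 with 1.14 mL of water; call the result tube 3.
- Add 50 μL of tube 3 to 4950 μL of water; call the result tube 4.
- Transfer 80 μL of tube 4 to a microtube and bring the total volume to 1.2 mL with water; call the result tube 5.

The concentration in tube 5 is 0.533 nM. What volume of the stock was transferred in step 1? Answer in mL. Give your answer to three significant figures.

0.600 mL

Step 1: v brought to 1.5 mL → factor = 1.5 mL/v
Step 2: 20 μL + 0.48 mL = 500 μL total → factor 500/20 = 25
Step 3: 60 μL + 1.14 mL = 1200 μL total → factor 1200/60 = 20
Step 4: 50 μL + 4950 μL = 5000 μL total → factor 5000/50 = 100
Step 5: 80 μL brought to 1.2 mL → factor 1200/80 = 15
Product of known-step factors = 7.5 × 10^5
Overall factor = 1.00 mM / (0.533 nM) = 1.8762 × 10^6
Step-1 factor = 1.8762 × 10^6 / 7.5 × 10^5 = 2.5016
v = 1.5 mL / 2.5016 = 0.600 mL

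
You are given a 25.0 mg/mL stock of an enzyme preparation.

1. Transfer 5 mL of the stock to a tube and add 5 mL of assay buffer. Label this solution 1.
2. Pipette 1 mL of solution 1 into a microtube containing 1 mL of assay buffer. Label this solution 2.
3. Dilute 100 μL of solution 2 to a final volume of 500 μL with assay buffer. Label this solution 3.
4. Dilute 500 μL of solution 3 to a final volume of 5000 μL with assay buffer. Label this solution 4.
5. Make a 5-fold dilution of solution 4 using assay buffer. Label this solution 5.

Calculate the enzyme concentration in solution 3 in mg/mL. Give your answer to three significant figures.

Step 1: 5 mL + 5 mL = 10 mL total → factor 10/5 = 2
Step 2: 1 mL + 1 mL = 2 mL total → factor 2/1 = 2
Step 3: 100 μL brought to 500 μL → factor 500/100 = 5
Dilution factor through solution 3 = 2 × 2 × 5 = 20
[solution 3] = 25.0 mg/mL / 20 = 1.25 mg/mL

1.25 mg/mL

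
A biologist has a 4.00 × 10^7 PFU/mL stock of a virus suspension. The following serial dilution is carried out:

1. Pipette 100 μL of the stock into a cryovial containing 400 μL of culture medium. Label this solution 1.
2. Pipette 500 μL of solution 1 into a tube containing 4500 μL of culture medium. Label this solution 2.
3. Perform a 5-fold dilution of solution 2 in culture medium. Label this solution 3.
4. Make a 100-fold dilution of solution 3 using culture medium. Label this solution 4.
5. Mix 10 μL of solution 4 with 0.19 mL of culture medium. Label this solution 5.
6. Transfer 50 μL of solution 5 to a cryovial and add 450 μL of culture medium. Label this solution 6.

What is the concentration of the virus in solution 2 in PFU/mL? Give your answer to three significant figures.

Step 1: 100 μL + 400 μL = 500 μL total → factor 500/100 = 5
Step 2: 500 μL + 4500 μL = 5000 μL total → factor 5000/500 = 10
Dilution factor through solution 2 = 5 × 10 = 50
[solution 2] = 4.00 × 10^7 PFU/mL / 50 = 8.00 × 10^5 PFU/mL

8.00 × 10^5 PFU/mL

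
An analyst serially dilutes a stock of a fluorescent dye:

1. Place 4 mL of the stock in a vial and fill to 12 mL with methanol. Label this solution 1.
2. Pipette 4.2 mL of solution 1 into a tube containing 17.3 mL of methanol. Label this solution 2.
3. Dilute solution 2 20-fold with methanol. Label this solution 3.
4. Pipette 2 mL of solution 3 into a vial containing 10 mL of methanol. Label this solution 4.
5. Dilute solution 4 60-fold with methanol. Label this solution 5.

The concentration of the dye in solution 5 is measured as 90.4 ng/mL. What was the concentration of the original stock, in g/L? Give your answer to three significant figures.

Step 1: 4 mL brought to 12 mL → factor 12/4 = 3
Step 2: 4.2 mL + 17.3 mL = 21.5 mL total → factor 21.5/4.2 = 5.119
Step 3: 20-fold → factor 20
Step 4: 2 mL + 10 mL = 12 mL total → factor 12/2 = 6
Step 5: 60-fold → factor 60
Overall dilution factor = 3 × 5.119 × 20 × 6 × 60 = 1.1057 × 10^5
Stock = 90.4 ng/mL × 1.1057 × 10^5 = 9.996 × 10^6 ng/mL = 10.0 g/L

10.0 g/L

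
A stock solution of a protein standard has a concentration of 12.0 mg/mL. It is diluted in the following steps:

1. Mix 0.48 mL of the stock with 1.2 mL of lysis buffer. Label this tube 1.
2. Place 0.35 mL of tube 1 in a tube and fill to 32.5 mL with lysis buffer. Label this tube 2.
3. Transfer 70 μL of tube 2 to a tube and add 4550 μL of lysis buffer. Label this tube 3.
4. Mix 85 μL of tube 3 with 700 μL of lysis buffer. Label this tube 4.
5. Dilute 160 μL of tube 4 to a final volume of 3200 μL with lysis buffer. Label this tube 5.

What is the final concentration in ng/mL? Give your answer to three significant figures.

Step 1: 0.48 mL + 1.2 mL = 1.68 mL total → factor 1.68/0.48 = 3.5
Step 2: 0.35 mL brought to 32.5 mL → factor 32.5/0.35 = 92.857
Step 3: 70 μL + 4550 μL = 4620 μL total → factor 4620/70 = 66
Step 4: 85 μL + 700 μL = 785 μL total → factor 785/85 = 9.2353
Step 5: 160 μL brought to 3200 μL → factor 3200/160 = 20
Overall dilution factor = 3.5 × 92.857 × 66 × 9.2353 × 20 = 3.9619 × 10^6
Final = 12.0 mg/mL / 3.9619 × 10^6 = 3.029 × 10^-6 mg/mL = 3.03 ng/mL

3.03 ng/mL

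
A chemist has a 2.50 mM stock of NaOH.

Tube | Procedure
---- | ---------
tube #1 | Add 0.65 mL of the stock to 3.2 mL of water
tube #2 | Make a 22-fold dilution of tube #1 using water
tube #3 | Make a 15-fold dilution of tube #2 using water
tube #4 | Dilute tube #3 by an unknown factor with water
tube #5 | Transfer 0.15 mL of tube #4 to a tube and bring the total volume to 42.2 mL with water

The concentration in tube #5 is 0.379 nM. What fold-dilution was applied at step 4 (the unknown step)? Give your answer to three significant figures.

12.0-fold

Step 1: 0.65 mL + 3.2 mL = 3.85 mL total → factor 3.85/0.65 = 5.9231
Step 2: 22-fold → factor 22
Step 3: 15-fold → factor 15
Step 4: unknown factor x
Step 5: 0.15 mL brought to 42.2 mL → factor 42.2/0.15 = 281.33
Product of known-step factors = 5.499 × 10^5
Overall factor = 2.50 mM / (0.379 nM) = 6.5963 × 10^6
x = 6.5963 × 10^6 / 5.499 × 10^5 = 12.0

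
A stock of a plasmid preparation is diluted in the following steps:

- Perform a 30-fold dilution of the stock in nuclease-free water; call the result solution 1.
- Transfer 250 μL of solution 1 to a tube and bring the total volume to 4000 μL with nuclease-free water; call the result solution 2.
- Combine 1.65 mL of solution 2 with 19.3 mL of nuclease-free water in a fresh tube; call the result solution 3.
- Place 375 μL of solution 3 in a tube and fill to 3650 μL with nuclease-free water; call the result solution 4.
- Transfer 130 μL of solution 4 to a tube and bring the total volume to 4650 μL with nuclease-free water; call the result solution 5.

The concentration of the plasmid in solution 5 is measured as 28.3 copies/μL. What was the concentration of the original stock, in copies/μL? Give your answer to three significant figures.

6.00 × 10^7 copies/μL

Step 1: 30-fold → factor 30
Step 2: 250 μL brought to 4000 μL → factor 4000/250 = 16
Step 3: 1.65 mL + 19.3 mL = 20.95 mL total → factor 20.95/1.65 = 12.697
Step 4: 375 μL brought to 3650 μL → factor 3650/375 = 9.7333
Step 5: 130 μL brought to 4650 μL → factor 4650/130 = 35.769
Overall dilution factor = 30 × 16 × 12.697 × 9.7333 × 35.769 = 2.1218 × 10^6
Stock = 28.3 copies/μL × 2.1218 × 10^6 = 6.00 × 10^7 copies/μL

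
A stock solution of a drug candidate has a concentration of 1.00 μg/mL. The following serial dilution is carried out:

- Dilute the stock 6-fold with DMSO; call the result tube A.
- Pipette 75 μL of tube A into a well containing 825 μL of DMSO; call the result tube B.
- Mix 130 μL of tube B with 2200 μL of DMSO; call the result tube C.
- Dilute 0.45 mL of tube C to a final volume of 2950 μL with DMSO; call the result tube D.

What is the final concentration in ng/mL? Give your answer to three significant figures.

0.118 ng/mL

Step 1: 6-fold → factor 6
Step 2: 75 μL + 825 μL = 900 μL total → factor 900/75 = 12
Step 3: 130 μL + 2200 μL = 2330 μL total → factor 2330/130 = 17.923
Step 4: 0.45 mL brought to 2950 μL → factor 2.95/0.45 = 6.5556
Overall dilution factor = 6 × 12 × 17.923 × 6.5556 = 8459.7
Final = 1.00 μg/mL / 8459.7 = 0.0001182 μg/mL = 0.118 ng/mL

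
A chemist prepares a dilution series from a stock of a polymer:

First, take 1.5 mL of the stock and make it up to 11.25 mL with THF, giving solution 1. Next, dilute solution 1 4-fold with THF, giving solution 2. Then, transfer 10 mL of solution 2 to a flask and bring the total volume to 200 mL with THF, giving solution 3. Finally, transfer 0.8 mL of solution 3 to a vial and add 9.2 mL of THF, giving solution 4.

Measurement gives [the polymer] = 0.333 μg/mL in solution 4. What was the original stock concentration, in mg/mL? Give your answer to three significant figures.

Step 1: 1.5 mL brought to 11.25 mL → factor 11.25/1.5 = 7.5
Step 2: 4-fold → factor 4
Step 3: 10 mL brought to 200 mL → factor 200/10 = 20
Step 4: 0.8 mL + 9.2 mL = 10 mL total → factor 10/0.8 = 12.5
Overall dilution factor = 7.5 × 4 × 20 × 12.5 = 7500
Stock = 0.333 μg/mL × 7500 = 2498 μg/mL = 2.50 mg/mL

2.50 mg/mL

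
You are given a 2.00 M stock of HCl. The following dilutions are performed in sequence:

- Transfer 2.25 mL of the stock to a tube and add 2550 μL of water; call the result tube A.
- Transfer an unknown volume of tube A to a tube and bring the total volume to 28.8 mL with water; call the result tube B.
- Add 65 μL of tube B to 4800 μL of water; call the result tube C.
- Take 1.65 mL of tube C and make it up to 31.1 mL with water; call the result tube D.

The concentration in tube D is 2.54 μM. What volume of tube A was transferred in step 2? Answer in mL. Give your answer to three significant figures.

0.110 mL

Step 1: 2.25 mL + 2550 μL = 4.8 mL total → factor 4.8/2.25 = 2.1333
Step 2: v brought to 28.8 mL → factor = 28.8 mL/v
Step 3: 65 μL + 4800 μL = 4865 μL total → factor 4865/65 = 74.846
Step 4: 1.65 mL brought to 31.1 mL → factor 31.1/1.65 = 18.848
Product of known-step factors = 3009.6
Overall factor = 2.00 M / (2.54 μM) = 7.874 × 10^5
Step-2 factor = 7.874 × 10^5 / 3009.6 = 261.63
v = 28.8 mL / 261.63 = 0.110 mL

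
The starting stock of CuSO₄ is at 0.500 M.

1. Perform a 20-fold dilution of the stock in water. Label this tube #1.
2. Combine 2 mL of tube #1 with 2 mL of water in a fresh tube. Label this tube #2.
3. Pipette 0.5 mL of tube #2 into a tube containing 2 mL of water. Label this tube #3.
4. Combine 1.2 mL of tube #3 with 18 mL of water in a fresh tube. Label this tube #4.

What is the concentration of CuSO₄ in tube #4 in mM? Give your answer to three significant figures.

0.156 mM

Step 1: 20-fold → factor 20
Step 2: 2 mL + 2 mL = 4 mL total → factor 4/2 = 2
Step 3: 0.5 mL + 2 mL = 2.5 mL total → factor 2.5/0.5 = 5
Step 4: 1.2 mL + 18 mL = 19.2 mL total → factor 19.2/1.2 = 16
Overall dilution factor = 20 × 2 × 5 × 16 = 3200
Final = 0.500 M / 3200 = 0.0001563 M = 0.156 mM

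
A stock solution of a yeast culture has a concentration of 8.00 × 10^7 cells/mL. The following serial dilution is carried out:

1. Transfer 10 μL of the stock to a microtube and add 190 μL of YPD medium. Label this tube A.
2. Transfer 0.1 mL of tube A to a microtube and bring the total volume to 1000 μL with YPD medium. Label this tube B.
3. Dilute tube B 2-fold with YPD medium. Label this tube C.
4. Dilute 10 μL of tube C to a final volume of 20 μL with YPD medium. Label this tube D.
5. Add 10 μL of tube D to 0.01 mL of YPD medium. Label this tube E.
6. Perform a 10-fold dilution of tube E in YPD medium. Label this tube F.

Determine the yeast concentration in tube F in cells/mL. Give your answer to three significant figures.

5.00 × 10^3 cells/mL

Step 1: 10 μL + 190 μL = 200 μL total → factor 200/10 = 20
Step 2: 0.1 mL brought to 1000 μL → factor 1/0.1 = 10
Step 3: 2-fold → factor 2
Step 4: 10 μL brought to 20 μL → factor 20/10 = 2
Step 5: 10 μL + 0.01 mL = 20 μL total → factor 20/10 = 2
Step 6: 10-fold → factor 10
Overall dilution factor = 20 × 10 × 2 × 2 × 2 × 10 = 16000
Final = 8.00 × 10^7 cells/mL / 16000 = 5.00 × 10^3 cells/mL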